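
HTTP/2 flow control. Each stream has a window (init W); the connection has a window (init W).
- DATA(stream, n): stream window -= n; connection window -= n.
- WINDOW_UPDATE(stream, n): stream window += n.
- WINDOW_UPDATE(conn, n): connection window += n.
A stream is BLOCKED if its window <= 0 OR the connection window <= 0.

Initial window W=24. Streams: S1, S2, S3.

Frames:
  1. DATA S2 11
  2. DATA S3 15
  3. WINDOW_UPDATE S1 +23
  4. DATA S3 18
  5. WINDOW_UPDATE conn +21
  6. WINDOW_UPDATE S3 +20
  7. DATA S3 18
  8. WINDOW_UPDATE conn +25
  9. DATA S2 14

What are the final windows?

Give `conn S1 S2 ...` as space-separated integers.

Op 1: conn=13 S1=24 S2=13 S3=24 blocked=[]
Op 2: conn=-2 S1=24 S2=13 S3=9 blocked=[1, 2, 3]
Op 3: conn=-2 S1=47 S2=13 S3=9 blocked=[1, 2, 3]
Op 4: conn=-20 S1=47 S2=13 S3=-9 blocked=[1, 2, 3]
Op 5: conn=1 S1=47 S2=13 S3=-9 blocked=[3]
Op 6: conn=1 S1=47 S2=13 S3=11 blocked=[]
Op 7: conn=-17 S1=47 S2=13 S3=-7 blocked=[1, 2, 3]
Op 8: conn=8 S1=47 S2=13 S3=-7 blocked=[3]
Op 9: conn=-6 S1=47 S2=-1 S3=-7 blocked=[1, 2, 3]

Answer: -6 47 -1 -7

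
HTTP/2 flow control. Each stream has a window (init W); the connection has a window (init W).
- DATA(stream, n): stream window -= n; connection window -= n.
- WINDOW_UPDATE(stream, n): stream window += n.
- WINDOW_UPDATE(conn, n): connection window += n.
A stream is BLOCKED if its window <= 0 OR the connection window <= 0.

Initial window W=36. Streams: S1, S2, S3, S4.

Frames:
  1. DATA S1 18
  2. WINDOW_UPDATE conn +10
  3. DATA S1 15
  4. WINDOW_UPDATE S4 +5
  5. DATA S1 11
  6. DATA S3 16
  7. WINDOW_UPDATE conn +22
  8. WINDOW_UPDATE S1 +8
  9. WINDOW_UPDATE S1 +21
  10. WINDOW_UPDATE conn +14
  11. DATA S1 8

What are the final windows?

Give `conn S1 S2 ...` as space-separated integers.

Answer: 14 13 36 20 41

Derivation:
Op 1: conn=18 S1=18 S2=36 S3=36 S4=36 blocked=[]
Op 2: conn=28 S1=18 S2=36 S3=36 S4=36 blocked=[]
Op 3: conn=13 S1=3 S2=36 S3=36 S4=36 blocked=[]
Op 4: conn=13 S1=3 S2=36 S3=36 S4=41 blocked=[]
Op 5: conn=2 S1=-8 S2=36 S3=36 S4=41 blocked=[1]
Op 6: conn=-14 S1=-8 S2=36 S3=20 S4=41 blocked=[1, 2, 3, 4]
Op 7: conn=8 S1=-8 S2=36 S3=20 S4=41 blocked=[1]
Op 8: conn=8 S1=0 S2=36 S3=20 S4=41 blocked=[1]
Op 9: conn=8 S1=21 S2=36 S3=20 S4=41 blocked=[]
Op 10: conn=22 S1=21 S2=36 S3=20 S4=41 blocked=[]
Op 11: conn=14 S1=13 S2=36 S3=20 S4=41 blocked=[]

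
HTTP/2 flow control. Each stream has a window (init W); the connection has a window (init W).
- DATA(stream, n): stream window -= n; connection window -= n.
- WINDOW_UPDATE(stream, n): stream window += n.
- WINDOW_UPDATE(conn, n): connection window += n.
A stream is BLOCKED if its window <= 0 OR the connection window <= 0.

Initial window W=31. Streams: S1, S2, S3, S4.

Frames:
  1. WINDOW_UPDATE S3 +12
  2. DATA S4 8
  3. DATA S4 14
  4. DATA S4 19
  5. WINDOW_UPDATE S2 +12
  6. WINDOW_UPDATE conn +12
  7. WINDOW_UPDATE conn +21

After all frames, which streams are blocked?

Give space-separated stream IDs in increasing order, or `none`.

Op 1: conn=31 S1=31 S2=31 S3=43 S4=31 blocked=[]
Op 2: conn=23 S1=31 S2=31 S3=43 S4=23 blocked=[]
Op 3: conn=9 S1=31 S2=31 S3=43 S4=9 blocked=[]
Op 4: conn=-10 S1=31 S2=31 S3=43 S4=-10 blocked=[1, 2, 3, 4]
Op 5: conn=-10 S1=31 S2=43 S3=43 S4=-10 blocked=[1, 2, 3, 4]
Op 6: conn=2 S1=31 S2=43 S3=43 S4=-10 blocked=[4]
Op 7: conn=23 S1=31 S2=43 S3=43 S4=-10 blocked=[4]

Answer: S4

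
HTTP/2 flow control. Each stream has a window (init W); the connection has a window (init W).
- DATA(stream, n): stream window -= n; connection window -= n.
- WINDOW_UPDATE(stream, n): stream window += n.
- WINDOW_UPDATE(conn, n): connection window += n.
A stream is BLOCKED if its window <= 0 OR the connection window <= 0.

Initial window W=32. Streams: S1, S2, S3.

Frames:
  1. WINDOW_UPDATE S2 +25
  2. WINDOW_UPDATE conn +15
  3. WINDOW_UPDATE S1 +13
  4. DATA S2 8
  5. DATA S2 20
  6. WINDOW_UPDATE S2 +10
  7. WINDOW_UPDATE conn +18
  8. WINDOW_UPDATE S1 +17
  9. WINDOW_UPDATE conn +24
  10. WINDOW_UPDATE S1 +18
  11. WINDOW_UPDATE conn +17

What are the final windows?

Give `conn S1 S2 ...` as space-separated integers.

Answer: 78 80 39 32

Derivation:
Op 1: conn=32 S1=32 S2=57 S3=32 blocked=[]
Op 2: conn=47 S1=32 S2=57 S3=32 blocked=[]
Op 3: conn=47 S1=45 S2=57 S3=32 blocked=[]
Op 4: conn=39 S1=45 S2=49 S3=32 blocked=[]
Op 5: conn=19 S1=45 S2=29 S3=32 blocked=[]
Op 6: conn=19 S1=45 S2=39 S3=32 blocked=[]
Op 7: conn=37 S1=45 S2=39 S3=32 blocked=[]
Op 8: conn=37 S1=62 S2=39 S3=32 blocked=[]
Op 9: conn=61 S1=62 S2=39 S3=32 blocked=[]
Op 10: conn=61 S1=80 S2=39 S3=32 blocked=[]
Op 11: conn=78 S1=80 S2=39 S3=32 blocked=[]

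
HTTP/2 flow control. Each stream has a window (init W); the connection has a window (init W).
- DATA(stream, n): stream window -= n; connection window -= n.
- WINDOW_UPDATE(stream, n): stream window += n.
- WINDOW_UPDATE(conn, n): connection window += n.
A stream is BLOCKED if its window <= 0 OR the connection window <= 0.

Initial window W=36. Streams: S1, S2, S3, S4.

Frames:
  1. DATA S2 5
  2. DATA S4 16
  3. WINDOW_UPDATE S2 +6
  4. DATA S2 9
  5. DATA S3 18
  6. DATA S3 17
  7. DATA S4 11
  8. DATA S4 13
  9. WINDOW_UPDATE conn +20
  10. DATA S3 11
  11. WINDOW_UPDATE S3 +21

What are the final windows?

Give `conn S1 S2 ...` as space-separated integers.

Answer: -44 36 28 11 -4

Derivation:
Op 1: conn=31 S1=36 S2=31 S3=36 S4=36 blocked=[]
Op 2: conn=15 S1=36 S2=31 S3=36 S4=20 blocked=[]
Op 3: conn=15 S1=36 S2=37 S3=36 S4=20 blocked=[]
Op 4: conn=6 S1=36 S2=28 S3=36 S4=20 blocked=[]
Op 5: conn=-12 S1=36 S2=28 S3=18 S4=20 blocked=[1, 2, 3, 4]
Op 6: conn=-29 S1=36 S2=28 S3=1 S4=20 blocked=[1, 2, 3, 4]
Op 7: conn=-40 S1=36 S2=28 S3=1 S4=9 blocked=[1, 2, 3, 4]
Op 8: conn=-53 S1=36 S2=28 S3=1 S4=-4 blocked=[1, 2, 3, 4]
Op 9: conn=-33 S1=36 S2=28 S3=1 S4=-4 blocked=[1, 2, 3, 4]
Op 10: conn=-44 S1=36 S2=28 S3=-10 S4=-4 blocked=[1, 2, 3, 4]
Op 11: conn=-44 S1=36 S2=28 S3=11 S4=-4 blocked=[1, 2, 3, 4]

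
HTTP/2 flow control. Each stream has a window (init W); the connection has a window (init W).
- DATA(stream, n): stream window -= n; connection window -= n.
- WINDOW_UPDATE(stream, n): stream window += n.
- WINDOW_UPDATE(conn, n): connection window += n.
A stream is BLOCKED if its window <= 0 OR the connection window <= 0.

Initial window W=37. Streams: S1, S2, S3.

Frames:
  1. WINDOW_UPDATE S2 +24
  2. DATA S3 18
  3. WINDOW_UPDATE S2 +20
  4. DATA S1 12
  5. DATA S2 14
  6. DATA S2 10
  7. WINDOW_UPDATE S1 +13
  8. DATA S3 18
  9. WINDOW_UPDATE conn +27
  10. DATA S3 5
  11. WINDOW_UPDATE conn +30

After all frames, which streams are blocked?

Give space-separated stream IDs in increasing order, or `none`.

Op 1: conn=37 S1=37 S2=61 S3=37 blocked=[]
Op 2: conn=19 S1=37 S2=61 S3=19 blocked=[]
Op 3: conn=19 S1=37 S2=81 S3=19 blocked=[]
Op 4: conn=7 S1=25 S2=81 S3=19 blocked=[]
Op 5: conn=-7 S1=25 S2=67 S3=19 blocked=[1, 2, 3]
Op 6: conn=-17 S1=25 S2=57 S3=19 blocked=[1, 2, 3]
Op 7: conn=-17 S1=38 S2=57 S3=19 blocked=[1, 2, 3]
Op 8: conn=-35 S1=38 S2=57 S3=1 blocked=[1, 2, 3]
Op 9: conn=-8 S1=38 S2=57 S3=1 blocked=[1, 2, 3]
Op 10: conn=-13 S1=38 S2=57 S3=-4 blocked=[1, 2, 3]
Op 11: conn=17 S1=38 S2=57 S3=-4 blocked=[3]

Answer: S3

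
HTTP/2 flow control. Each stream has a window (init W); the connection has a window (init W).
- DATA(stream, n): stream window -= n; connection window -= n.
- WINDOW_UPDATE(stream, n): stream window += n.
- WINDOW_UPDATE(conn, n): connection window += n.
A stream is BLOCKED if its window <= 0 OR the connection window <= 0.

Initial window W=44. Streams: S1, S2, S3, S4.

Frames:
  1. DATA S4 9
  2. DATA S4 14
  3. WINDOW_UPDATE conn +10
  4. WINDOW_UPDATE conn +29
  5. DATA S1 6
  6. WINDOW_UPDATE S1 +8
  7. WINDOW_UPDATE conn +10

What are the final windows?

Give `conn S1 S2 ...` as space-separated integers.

Op 1: conn=35 S1=44 S2=44 S3=44 S4=35 blocked=[]
Op 2: conn=21 S1=44 S2=44 S3=44 S4=21 blocked=[]
Op 3: conn=31 S1=44 S2=44 S3=44 S4=21 blocked=[]
Op 4: conn=60 S1=44 S2=44 S3=44 S4=21 blocked=[]
Op 5: conn=54 S1=38 S2=44 S3=44 S4=21 blocked=[]
Op 6: conn=54 S1=46 S2=44 S3=44 S4=21 blocked=[]
Op 7: conn=64 S1=46 S2=44 S3=44 S4=21 blocked=[]

Answer: 64 46 44 44 21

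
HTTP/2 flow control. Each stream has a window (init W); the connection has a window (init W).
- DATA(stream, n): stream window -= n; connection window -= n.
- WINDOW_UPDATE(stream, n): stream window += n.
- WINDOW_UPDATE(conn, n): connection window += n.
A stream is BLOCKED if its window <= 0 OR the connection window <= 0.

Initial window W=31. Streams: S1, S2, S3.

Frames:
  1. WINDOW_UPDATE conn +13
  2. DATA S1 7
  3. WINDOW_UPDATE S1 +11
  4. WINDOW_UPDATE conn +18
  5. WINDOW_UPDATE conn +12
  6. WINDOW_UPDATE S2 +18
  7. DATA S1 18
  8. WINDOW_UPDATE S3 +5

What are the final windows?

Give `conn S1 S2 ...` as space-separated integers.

Op 1: conn=44 S1=31 S2=31 S3=31 blocked=[]
Op 2: conn=37 S1=24 S2=31 S3=31 blocked=[]
Op 3: conn=37 S1=35 S2=31 S3=31 blocked=[]
Op 4: conn=55 S1=35 S2=31 S3=31 blocked=[]
Op 5: conn=67 S1=35 S2=31 S3=31 blocked=[]
Op 6: conn=67 S1=35 S2=49 S3=31 blocked=[]
Op 7: conn=49 S1=17 S2=49 S3=31 blocked=[]
Op 8: conn=49 S1=17 S2=49 S3=36 blocked=[]

Answer: 49 17 49 36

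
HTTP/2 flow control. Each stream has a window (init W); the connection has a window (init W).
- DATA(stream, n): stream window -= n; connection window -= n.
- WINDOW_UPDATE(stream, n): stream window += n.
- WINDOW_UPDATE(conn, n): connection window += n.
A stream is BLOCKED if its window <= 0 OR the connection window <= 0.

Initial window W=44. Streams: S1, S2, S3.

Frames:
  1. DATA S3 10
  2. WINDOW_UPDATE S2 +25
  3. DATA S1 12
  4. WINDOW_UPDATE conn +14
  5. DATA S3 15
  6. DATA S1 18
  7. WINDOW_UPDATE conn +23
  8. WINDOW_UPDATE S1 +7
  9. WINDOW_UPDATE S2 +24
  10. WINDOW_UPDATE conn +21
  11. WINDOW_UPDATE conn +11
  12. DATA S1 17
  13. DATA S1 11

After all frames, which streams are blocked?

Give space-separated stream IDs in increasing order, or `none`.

Answer: S1

Derivation:
Op 1: conn=34 S1=44 S2=44 S3=34 blocked=[]
Op 2: conn=34 S1=44 S2=69 S3=34 blocked=[]
Op 3: conn=22 S1=32 S2=69 S3=34 blocked=[]
Op 4: conn=36 S1=32 S2=69 S3=34 blocked=[]
Op 5: conn=21 S1=32 S2=69 S3=19 blocked=[]
Op 6: conn=3 S1=14 S2=69 S3=19 blocked=[]
Op 7: conn=26 S1=14 S2=69 S3=19 blocked=[]
Op 8: conn=26 S1=21 S2=69 S3=19 blocked=[]
Op 9: conn=26 S1=21 S2=93 S3=19 blocked=[]
Op 10: conn=47 S1=21 S2=93 S3=19 blocked=[]
Op 11: conn=58 S1=21 S2=93 S3=19 blocked=[]
Op 12: conn=41 S1=4 S2=93 S3=19 blocked=[]
Op 13: conn=30 S1=-7 S2=93 S3=19 blocked=[1]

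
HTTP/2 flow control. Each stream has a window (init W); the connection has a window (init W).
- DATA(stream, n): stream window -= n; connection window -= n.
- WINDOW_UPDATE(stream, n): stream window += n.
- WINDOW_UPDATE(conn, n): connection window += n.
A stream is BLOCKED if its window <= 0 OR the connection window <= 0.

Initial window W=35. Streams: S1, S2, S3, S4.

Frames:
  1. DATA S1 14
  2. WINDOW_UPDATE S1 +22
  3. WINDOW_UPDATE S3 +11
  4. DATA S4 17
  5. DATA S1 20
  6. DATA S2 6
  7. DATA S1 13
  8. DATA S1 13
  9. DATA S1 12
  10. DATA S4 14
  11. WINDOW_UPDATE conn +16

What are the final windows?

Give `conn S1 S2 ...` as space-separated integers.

Answer: -58 -15 29 46 4

Derivation:
Op 1: conn=21 S1=21 S2=35 S3=35 S4=35 blocked=[]
Op 2: conn=21 S1=43 S2=35 S3=35 S4=35 blocked=[]
Op 3: conn=21 S1=43 S2=35 S3=46 S4=35 blocked=[]
Op 4: conn=4 S1=43 S2=35 S3=46 S4=18 blocked=[]
Op 5: conn=-16 S1=23 S2=35 S3=46 S4=18 blocked=[1, 2, 3, 4]
Op 6: conn=-22 S1=23 S2=29 S3=46 S4=18 blocked=[1, 2, 3, 4]
Op 7: conn=-35 S1=10 S2=29 S3=46 S4=18 blocked=[1, 2, 3, 4]
Op 8: conn=-48 S1=-3 S2=29 S3=46 S4=18 blocked=[1, 2, 3, 4]
Op 9: conn=-60 S1=-15 S2=29 S3=46 S4=18 blocked=[1, 2, 3, 4]
Op 10: conn=-74 S1=-15 S2=29 S3=46 S4=4 blocked=[1, 2, 3, 4]
Op 11: conn=-58 S1=-15 S2=29 S3=46 S4=4 blocked=[1, 2, 3, 4]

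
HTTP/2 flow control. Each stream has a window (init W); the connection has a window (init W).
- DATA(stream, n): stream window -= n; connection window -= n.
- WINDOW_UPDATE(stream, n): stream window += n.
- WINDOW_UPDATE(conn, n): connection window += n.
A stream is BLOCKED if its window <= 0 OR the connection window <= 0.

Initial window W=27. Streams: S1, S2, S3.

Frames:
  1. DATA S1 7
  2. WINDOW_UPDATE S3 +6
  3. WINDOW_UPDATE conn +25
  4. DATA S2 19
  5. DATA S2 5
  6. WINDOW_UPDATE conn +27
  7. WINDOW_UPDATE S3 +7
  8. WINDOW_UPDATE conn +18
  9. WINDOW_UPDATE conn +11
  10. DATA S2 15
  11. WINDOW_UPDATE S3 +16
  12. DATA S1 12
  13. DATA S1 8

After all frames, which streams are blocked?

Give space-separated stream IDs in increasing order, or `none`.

Op 1: conn=20 S1=20 S2=27 S3=27 blocked=[]
Op 2: conn=20 S1=20 S2=27 S3=33 blocked=[]
Op 3: conn=45 S1=20 S2=27 S3=33 blocked=[]
Op 4: conn=26 S1=20 S2=8 S3=33 blocked=[]
Op 5: conn=21 S1=20 S2=3 S3=33 blocked=[]
Op 6: conn=48 S1=20 S2=3 S3=33 blocked=[]
Op 7: conn=48 S1=20 S2=3 S3=40 blocked=[]
Op 8: conn=66 S1=20 S2=3 S3=40 blocked=[]
Op 9: conn=77 S1=20 S2=3 S3=40 blocked=[]
Op 10: conn=62 S1=20 S2=-12 S3=40 blocked=[2]
Op 11: conn=62 S1=20 S2=-12 S3=56 blocked=[2]
Op 12: conn=50 S1=8 S2=-12 S3=56 blocked=[2]
Op 13: conn=42 S1=0 S2=-12 S3=56 blocked=[1, 2]

Answer: S1 S2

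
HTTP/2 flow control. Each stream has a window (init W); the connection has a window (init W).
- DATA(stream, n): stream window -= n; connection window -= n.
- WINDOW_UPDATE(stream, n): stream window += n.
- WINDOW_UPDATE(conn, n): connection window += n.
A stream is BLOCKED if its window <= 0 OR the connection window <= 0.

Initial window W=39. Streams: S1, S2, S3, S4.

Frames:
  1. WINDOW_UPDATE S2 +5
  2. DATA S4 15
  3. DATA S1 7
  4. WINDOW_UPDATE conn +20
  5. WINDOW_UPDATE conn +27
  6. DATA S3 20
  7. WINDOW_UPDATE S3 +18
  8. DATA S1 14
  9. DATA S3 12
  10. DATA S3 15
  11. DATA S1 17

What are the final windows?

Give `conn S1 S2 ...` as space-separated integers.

Answer: -14 1 44 10 24

Derivation:
Op 1: conn=39 S1=39 S2=44 S3=39 S4=39 blocked=[]
Op 2: conn=24 S1=39 S2=44 S3=39 S4=24 blocked=[]
Op 3: conn=17 S1=32 S2=44 S3=39 S4=24 blocked=[]
Op 4: conn=37 S1=32 S2=44 S3=39 S4=24 blocked=[]
Op 5: conn=64 S1=32 S2=44 S3=39 S4=24 blocked=[]
Op 6: conn=44 S1=32 S2=44 S3=19 S4=24 blocked=[]
Op 7: conn=44 S1=32 S2=44 S3=37 S4=24 blocked=[]
Op 8: conn=30 S1=18 S2=44 S3=37 S4=24 blocked=[]
Op 9: conn=18 S1=18 S2=44 S3=25 S4=24 blocked=[]
Op 10: conn=3 S1=18 S2=44 S3=10 S4=24 blocked=[]
Op 11: conn=-14 S1=1 S2=44 S3=10 S4=24 blocked=[1, 2, 3, 4]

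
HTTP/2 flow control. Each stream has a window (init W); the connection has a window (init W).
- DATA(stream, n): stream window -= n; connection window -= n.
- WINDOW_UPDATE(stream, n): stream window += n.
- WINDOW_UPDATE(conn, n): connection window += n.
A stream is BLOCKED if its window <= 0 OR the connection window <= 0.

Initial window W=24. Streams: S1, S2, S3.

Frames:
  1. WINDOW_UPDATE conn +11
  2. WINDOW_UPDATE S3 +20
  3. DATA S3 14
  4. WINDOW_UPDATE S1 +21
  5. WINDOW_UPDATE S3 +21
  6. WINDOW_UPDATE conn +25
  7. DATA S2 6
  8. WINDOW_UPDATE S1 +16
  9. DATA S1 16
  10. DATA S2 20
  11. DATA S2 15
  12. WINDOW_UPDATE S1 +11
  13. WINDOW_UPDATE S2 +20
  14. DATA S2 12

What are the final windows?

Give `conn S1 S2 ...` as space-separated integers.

Answer: -23 56 -9 51

Derivation:
Op 1: conn=35 S1=24 S2=24 S3=24 blocked=[]
Op 2: conn=35 S1=24 S2=24 S3=44 blocked=[]
Op 3: conn=21 S1=24 S2=24 S3=30 blocked=[]
Op 4: conn=21 S1=45 S2=24 S3=30 blocked=[]
Op 5: conn=21 S1=45 S2=24 S3=51 blocked=[]
Op 6: conn=46 S1=45 S2=24 S3=51 blocked=[]
Op 7: conn=40 S1=45 S2=18 S3=51 blocked=[]
Op 8: conn=40 S1=61 S2=18 S3=51 blocked=[]
Op 9: conn=24 S1=45 S2=18 S3=51 blocked=[]
Op 10: conn=4 S1=45 S2=-2 S3=51 blocked=[2]
Op 11: conn=-11 S1=45 S2=-17 S3=51 blocked=[1, 2, 3]
Op 12: conn=-11 S1=56 S2=-17 S3=51 blocked=[1, 2, 3]
Op 13: conn=-11 S1=56 S2=3 S3=51 blocked=[1, 2, 3]
Op 14: conn=-23 S1=56 S2=-9 S3=51 blocked=[1, 2, 3]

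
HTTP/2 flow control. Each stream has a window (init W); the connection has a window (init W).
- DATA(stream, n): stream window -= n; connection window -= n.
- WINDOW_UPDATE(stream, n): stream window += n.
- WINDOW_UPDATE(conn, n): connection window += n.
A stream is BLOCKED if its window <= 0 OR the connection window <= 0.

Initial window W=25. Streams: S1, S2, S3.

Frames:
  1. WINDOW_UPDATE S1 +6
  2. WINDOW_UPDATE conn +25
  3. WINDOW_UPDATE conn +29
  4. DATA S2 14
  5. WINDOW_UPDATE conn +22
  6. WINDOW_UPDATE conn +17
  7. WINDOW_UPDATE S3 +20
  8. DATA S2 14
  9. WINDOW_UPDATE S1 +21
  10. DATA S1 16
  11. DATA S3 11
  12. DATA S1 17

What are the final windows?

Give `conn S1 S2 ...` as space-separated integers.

Answer: 46 19 -3 34

Derivation:
Op 1: conn=25 S1=31 S2=25 S3=25 blocked=[]
Op 2: conn=50 S1=31 S2=25 S3=25 blocked=[]
Op 3: conn=79 S1=31 S2=25 S3=25 blocked=[]
Op 4: conn=65 S1=31 S2=11 S3=25 blocked=[]
Op 5: conn=87 S1=31 S2=11 S3=25 blocked=[]
Op 6: conn=104 S1=31 S2=11 S3=25 blocked=[]
Op 7: conn=104 S1=31 S2=11 S3=45 blocked=[]
Op 8: conn=90 S1=31 S2=-3 S3=45 blocked=[2]
Op 9: conn=90 S1=52 S2=-3 S3=45 blocked=[2]
Op 10: conn=74 S1=36 S2=-3 S3=45 blocked=[2]
Op 11: conn=63 S1=36 S2=-3 S3=34 blocked=[2]
Op 12: conn=46 S1=19 S2=-3 S3=34 blocked=[2]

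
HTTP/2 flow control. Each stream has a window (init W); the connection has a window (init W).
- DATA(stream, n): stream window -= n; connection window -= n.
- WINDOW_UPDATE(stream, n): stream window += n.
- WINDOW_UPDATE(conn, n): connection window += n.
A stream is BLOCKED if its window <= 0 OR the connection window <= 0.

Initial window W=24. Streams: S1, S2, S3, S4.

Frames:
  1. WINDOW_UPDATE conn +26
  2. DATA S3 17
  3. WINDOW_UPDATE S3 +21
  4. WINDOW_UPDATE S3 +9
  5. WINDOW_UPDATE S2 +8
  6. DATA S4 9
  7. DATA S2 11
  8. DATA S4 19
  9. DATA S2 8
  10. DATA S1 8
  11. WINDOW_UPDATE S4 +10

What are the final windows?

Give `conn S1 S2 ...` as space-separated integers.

Op 1: conn=50 S1=24 S2=24 S3=24 S4=24 blocked=[]
Op 2: conn=33 S1=24 S2=24 S3=7 S4=24 blocked=[]
Op 3: conn=33 S1=24 S2=24 S3=28 S4=24 blocked=[]
Op 4: conn=33 S1=24 S2=24 S3=37 S4=24 blocked=[]
Op 5: conn=33 S1=24 S2=32 S3=37 S4=24 blocked=[]
Op 6: conn=24 S1=24 S2=32 S3=37 S4=15 blocked=[]
Op 7: conn=13 S1=24 S2=21 S3=37 S4=15 blocked=[]
Op 8: conn=-6 S1=24 S2=21 S3=37 S4=-4 blocked=[1, 2, 3, 4]
Op 9: conn=-14 S1=24 S2=13 S3=37 S4=-4 blocked=[1, 2, 3, 4]
Op 10: conn=-22 S1=16 S2=13 S3=37 S4=-4 blocked=[1, 2, 3, 4]
Op 11: conn=-22 S1=16 S2=13 S3=37 S4=6 blocked=[1, 2, 3, 4]

Answer: -22 16 13 37 6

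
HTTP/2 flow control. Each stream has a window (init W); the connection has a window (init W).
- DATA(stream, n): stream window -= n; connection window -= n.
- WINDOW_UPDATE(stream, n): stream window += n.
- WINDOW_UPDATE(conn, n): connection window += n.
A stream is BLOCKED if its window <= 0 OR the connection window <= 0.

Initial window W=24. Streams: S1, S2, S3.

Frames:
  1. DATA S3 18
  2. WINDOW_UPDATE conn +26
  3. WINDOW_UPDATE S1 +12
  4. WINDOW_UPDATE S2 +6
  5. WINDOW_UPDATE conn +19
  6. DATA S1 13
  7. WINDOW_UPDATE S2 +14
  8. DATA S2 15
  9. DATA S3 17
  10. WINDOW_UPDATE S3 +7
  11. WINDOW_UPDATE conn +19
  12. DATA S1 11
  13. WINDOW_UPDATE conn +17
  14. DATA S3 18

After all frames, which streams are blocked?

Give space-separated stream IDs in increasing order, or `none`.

Op 1: conn=6 S1=24 S2=24 S3=6 blocked=[]
Op 2: conn=32 S1=24 S2=24 S3=6 blocked=[]
Op 3: conn=32 S1=36 S2=24 S3=6 blocked=[]
Op 4: conn=32 S1=36 S2=30 S3=6 blocked=[]
Op 5: conn=51 S1=36 S2=30 S3=6 blocked=[]
Op 6: conn=38 S1=23 S2=30 S3=6 blocked=[]
Op 7: conn=38 S1=23 S2=44 S3=6 blocked=[]
Op 8: conn=23 S1=23 S2=29 S3=6 blocked=[]
Op 9: conn=6 S1=23 S2=29 S3=-11 blocked=[3]
Op 10: conn=6 S1=23 S2=29 S3=-4 blocked=[3]
Op 11: conn=25 S1=23 S2=29 S3=-4 blocked=[3]
Op 12: conn=14 S1=12 S2=29 S3=-4 blocked=[3]
Op 13: conn=31 S1=12 S2=29 S3=-4 blocked=[3]
Op 14: conn=13 S1=12 S2=29 S3=-22 blocked=[3]

Answer: S3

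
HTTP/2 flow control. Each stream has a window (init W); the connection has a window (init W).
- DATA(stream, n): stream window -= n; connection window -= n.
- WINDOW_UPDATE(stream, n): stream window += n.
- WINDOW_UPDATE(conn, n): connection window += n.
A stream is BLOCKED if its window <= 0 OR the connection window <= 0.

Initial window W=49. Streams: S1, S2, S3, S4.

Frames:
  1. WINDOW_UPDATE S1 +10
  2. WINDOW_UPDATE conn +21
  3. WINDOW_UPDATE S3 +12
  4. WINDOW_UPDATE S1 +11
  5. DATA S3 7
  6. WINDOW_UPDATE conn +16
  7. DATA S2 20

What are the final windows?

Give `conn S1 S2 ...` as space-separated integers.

Answer: 59 70 29 54 49

Derivation:
Op 1: conn=49 S1=59 S2=49 S3=49 S4=49 blocked=[]
Op 2: conn=70 S1=59 S2=49 S3=49 S4=49 blocked=[]
Op 3: conn=70 S1=59 S2=49 S3=61 S4=49 blocked=[]
Op 4: conn=70 S1=70 S2=49 S3=61 S4=49 blocked=[]
Op 5: conn=63 S1=70 S2=49 S3=54 S4=49 blocked=[]
Op 6: conn=79 S1=70 S2=49 S3=54 S4=49 blocked=[]
Op 7: conn=59 S1=70 S2=29 S3=54 S4=49 blocked=[]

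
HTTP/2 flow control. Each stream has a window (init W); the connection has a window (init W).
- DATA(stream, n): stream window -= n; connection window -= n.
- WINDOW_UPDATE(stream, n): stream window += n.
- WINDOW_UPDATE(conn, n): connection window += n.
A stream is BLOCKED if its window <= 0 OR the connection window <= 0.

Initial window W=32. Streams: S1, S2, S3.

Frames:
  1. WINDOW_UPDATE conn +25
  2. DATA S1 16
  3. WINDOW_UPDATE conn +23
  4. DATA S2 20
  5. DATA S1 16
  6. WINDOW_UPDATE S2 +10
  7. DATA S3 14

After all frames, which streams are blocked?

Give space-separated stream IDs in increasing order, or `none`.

Answer: S1

Derivation:
Op 1: conn=57 S1=32 S2=32 S3=32 blocked=[]
Op 2: conn=41 S1=16 S2=32 S3=32 blocked=[]
Op 3: conn=64 S1=16 S2=32 S3=32 blocked=[]
Op 4: conn=44 S1=16 S2=12 S3=32 blocked=[]
Op 5: conn=28 S1=0 S2=12 S3=32 blocked=[1]
Op 6: conn=28 S1=0 S2=22 S3=32 blocked=[1]
Op 7: conn=14 S1=0 S2=22 S3=18 blocked=[1]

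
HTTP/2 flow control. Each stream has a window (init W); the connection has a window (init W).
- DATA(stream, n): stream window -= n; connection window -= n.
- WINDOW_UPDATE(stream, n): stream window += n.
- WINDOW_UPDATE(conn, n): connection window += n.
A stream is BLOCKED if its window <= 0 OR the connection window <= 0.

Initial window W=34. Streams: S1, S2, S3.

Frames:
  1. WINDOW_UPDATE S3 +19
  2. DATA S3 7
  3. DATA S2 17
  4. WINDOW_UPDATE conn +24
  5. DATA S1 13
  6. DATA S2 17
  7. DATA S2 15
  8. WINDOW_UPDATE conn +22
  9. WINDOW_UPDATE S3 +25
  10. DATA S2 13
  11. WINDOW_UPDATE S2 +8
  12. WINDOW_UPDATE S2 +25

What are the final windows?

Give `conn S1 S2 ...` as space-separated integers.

Answer: -2 21 5 71

Derivation:
Op 1: conn=34 S1=34 S2=34 S3=53 blocked=[]
Op 2: conn=27 S1=34 S2=34 S3=46 blocked=[]
Op 3: conn=10 S1=34 S2=17 S3=46 blocked=[]
Op 4: conn=34 S1=34 S2=17 S3=46 blocked=[]
Op 5: conn=21 S1=21 S2=17 S3=46 blocked=[]
Op 6: conn=4 S1=21 S2=0 S3=46 blocked=[2]
Op 7: conn=-11 S1=21 S2=-15 S3=46 blocked=[1, 2, 3]
Op 8: conn=11 S1=21 S2=-15 S3=46 blocked=[2]
Op 9: conn=11 S1=21 S2=-15 S3=71 blocked=[2]
Op 10: conn=-2 S1=21 S2=-28 S3=71 blocked=[1, 2, 3]
Op 11: conn=-2 S1=21 S2=-20 S3=71 blocked=[1, 2, 3]
Op 12: conn=-2 S1=21 S2=5 S3=71 blocked=[1, 2, 3]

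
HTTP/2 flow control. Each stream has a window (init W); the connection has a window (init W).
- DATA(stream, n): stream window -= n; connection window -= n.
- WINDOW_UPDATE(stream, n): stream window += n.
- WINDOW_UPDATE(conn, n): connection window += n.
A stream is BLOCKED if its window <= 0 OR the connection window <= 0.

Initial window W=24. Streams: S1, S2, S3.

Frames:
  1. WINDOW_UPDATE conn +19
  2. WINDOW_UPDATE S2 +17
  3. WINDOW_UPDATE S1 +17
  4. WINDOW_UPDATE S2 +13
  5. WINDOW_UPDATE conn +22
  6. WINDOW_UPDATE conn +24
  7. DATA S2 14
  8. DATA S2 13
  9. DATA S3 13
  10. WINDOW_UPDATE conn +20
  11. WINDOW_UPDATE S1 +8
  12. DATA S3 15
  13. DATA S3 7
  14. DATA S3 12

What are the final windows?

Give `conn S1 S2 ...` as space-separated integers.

Answer: 35 49 27 -23

Derivation:
Op 1: conn=43 S1=24 S2=24 S3=24 blocked=[]
Op 2: conn=43 S1=24 S2=41 S3=24 blocked=[]
Op 3: conn=43 S1=41 S2=41 S3=24 blocked=[]
Op 4: conn=43 S1=41 S2=54 S3=24 blocked=[]
Op 5: conn=65 S1=41 S2=54 S3=24 blocked=[]
Op 6: conn=89 S1=41 S2=54 S3=24 blocked=[]
Op 7: conn=75 S1=41 S2=40 S3=24 blocked=[]
Op 8: conn=62 S1=41 S2=27 S3=24 blocked=[]
Op 9: conn=49 S1=41 S2=27 S3=11 blocked=[]
Op 10: conn=69 S1=41 S2=27 S3=11 blocked=[]
Op 11: conn=69 S1=49 S2=27 S3=11 blocked=[]
Op 12: conn=54 S1=49 S2=27 S3=-4 blocked=[3]
Op 13: conn=47 S1=49 S2=27 S3=-11 blocked=[3]
Op 14: conn=35 S1=49 S2=27 S3=-23 blocked=[3]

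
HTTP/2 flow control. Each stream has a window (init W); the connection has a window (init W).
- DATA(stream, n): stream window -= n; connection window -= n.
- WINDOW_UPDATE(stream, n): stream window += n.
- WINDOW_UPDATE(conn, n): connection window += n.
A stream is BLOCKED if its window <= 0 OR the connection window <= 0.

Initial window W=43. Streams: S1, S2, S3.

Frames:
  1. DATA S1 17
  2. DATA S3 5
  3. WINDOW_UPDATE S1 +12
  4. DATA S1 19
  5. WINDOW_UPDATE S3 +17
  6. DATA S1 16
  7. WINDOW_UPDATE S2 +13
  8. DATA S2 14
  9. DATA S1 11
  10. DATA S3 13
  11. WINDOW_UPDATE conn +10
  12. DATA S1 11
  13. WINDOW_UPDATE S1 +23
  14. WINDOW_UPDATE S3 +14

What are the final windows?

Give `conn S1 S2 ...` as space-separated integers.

Op 1: conn=26 S1=26 S2=43 S3=43 blocked=[]
Op 2: conn=21 S1=26 S2=43 S3=38 blocked=[]
Op 3: conn=21 S1=38 S2=43 S3=38 blocked=[]
Op 4: conn=2 S1=19 S2=43 S3=38 blocked=[]
Op 5: conn=2 S1=19 S2=43 S3=55 blocked=[]
Op 6: conn=-14 S1=3 S2=43 S3=55 blocked=[1, 2, 3]
Op 7: conn=-14 S1=3 S2=56 S3=55 blocked=[1, 2, 3]
Op 8: conn=-28 S1=3 S2=42 S3=55 blocked=[1, 2, 3]
Op 9: conn=-39 S1=-8 S2=42 S3=55 blocked=[1, 2, 3]
Op 10: conn=-52 S1=-8 S2=42 S3=42 blocked=[1, 2, 3]
Op 11: conn=-42 S1=-8 S2=42 S3=42 blocked=[1, 2, 3]
Op 12: conn=-53 S1=-19 S2=42 S3=42 blocked=[1, 2, 3]
Op 13: conn=-53 S1=4 S2=42 S3=42 blocked=[1, 2, 3]
Op 14: conn=-53 S1=4 S2=42 S3=56 blocked=[1, 2, 3]

Answer: -53 4 42 56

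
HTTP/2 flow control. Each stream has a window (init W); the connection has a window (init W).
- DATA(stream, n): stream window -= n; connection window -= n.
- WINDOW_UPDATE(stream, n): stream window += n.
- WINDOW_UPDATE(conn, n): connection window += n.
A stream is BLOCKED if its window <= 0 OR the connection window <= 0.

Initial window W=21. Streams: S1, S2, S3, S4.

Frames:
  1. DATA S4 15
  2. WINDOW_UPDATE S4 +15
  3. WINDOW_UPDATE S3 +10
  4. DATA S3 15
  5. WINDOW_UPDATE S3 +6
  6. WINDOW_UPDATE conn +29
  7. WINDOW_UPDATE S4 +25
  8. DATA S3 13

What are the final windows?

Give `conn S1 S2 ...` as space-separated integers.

Answer: 7 21 21 9 46

Derivation:
Op 1: conn=6 S1=21 S2=21 S3=21 S4=6 blocked=[]
Op 2: conn=6 S1=21 S2=21 S3=21 S4=21 blocked=[]
Op 3: conn=6 S1=21 S2=21 S3=31 S4=21 blocked=[]
Op 4: conn=-9 S1=21 S2=21 S3=16 S4=21 blocked=[1, 2, 3, 4]
Op 5: conn=-9 S1=21 S2=21 S3=22 S4=21 blocked=[1, 2, 3, 4]
Op 6: conn=20 S1=21 S2=21 S3=22 S4=21 blocked=[]
Op 7: conn=20 S1=21 S2=21 S3=22 S4=46 blocked=[]
Op 8: conn=7 S1=21 S2=21 S3=9 S4=46 blocked=[]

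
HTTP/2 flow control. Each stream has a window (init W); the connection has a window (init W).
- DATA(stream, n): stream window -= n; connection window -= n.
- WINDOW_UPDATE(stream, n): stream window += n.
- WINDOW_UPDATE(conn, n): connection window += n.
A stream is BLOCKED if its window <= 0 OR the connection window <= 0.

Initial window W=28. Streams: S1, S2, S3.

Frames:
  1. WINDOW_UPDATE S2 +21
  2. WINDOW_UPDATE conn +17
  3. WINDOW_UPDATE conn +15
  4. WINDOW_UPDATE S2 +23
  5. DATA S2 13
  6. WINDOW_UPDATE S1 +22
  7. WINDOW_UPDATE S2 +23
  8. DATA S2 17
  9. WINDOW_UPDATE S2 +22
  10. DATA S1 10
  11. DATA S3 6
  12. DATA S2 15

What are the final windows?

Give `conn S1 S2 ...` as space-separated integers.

Answer: -1 40 72 22

Derivation:
Op 1: conn=28 S1=28 S2=49 S3=28 blocked=[]
Op 2: conn=45 S1=28 S2=49 S3=28 blocked=[]
Op 3: conn=60 S1=28 S2=49 S3=28 blocked=[]
Op 4: conn=60 S1=28 S2=72 S3=28 blocked=[]
Op 5: conn=47 S1=28 S2=59 S3=28 blocked=[]
Op 6: conn=47 S1=50 S2=59 S3=28 blocked=[]
Op 7: conn=47 S1=50 S2=82 S3=28 blocked=[]
Op 8: conn=30 S1=50 S2=65 S3=28 blocked=[]
Op 9: conn=30 S1=50 S2=87 S3=28 blocked=[]
Op 10: conn=20 S1=40 S2=87 S3=28 blocked=[]
Op 11: conn=14 S1=40 S2=87 S3=22 blocked=[]
Op 12: conn=-1 S1=40 S2=72 S3=22 blocked=[1, 2, 3]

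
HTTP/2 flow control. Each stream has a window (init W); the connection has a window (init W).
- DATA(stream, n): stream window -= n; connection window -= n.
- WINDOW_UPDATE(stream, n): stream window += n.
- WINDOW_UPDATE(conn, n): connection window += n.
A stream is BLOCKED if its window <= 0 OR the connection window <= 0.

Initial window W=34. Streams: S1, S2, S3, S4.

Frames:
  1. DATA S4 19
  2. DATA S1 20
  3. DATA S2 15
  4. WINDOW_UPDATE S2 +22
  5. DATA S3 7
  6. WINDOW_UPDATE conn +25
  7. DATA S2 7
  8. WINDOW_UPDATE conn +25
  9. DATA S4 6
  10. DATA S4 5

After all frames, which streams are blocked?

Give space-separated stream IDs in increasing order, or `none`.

Answer: none

Derivation:
Op 1: conn=15 S1=34 S2=34 S3=34 S4=15 blocked=[]
Op 2: conn=-5 S1=14 S2=34 S3=34 S4=15 blocked=[1, 2, 3, 4]
Op 3: conn=-20 S1=14 S2=19 S3=34 S4=15 blocked=[1, 2, 3, 4]
Op 4: conn=-20 S1=14 S2=41 S3=34 S4=15 blocked=[1, 2, 3, 4]
Op 5: conn=-27 S1=14 S2=41 S3=27 S4=15 blocked=[1, 2, 3, 4]
Op 6: conn=-2 S1=14 S2=41 S3=27 S4=15 blocked=[1, 2, 3, 4]
Op 7: conn=-9 S1=14 S2=34 S3=27 S4=15 blocked=[1, 2, 3, 4]
Op 8: conn=16 S1=14 S2=34 S3=27 S4=15 blocked=[]
Op 9: conn=10 S1=14 S2=34 S3=27 S4=9 blocked=[]
Op 10: conn=5 S1=14 S2=34 S3=27 S4=4 blocked=[]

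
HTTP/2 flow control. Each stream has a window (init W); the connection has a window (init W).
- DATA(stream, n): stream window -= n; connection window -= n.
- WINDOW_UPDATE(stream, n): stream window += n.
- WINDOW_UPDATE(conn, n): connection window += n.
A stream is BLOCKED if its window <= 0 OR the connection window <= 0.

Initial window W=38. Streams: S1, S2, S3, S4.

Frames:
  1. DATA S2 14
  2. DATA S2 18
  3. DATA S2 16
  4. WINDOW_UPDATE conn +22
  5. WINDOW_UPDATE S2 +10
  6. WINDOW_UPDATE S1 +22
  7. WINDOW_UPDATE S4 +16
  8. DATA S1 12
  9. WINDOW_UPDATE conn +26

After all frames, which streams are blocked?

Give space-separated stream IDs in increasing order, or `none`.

Op 1: conn=24 S1=38 S2=24 S3=38 S4=38 blocked=[]
Op 2: conn=6 S1=38 S2=6 S3=38 S4=38 blocked=[]
Op 3: conn=-10 S1=38 S2=-10 S3=38 S4=38 blocked=[1, 2, 3, 4]
Op 4: conn=12 S1=38 S2=-10 S3=38 S4=38 blocked=[2]
Op 5: conn=12 S1=38 S2=0 S3=38 S4=38 blocked=[2]
Op 6: conn=12 S1=60 S2=0 S3=38 S4=38 blocked=[2]
Op 7: conn=12 S1=60 S2=0 S3=38 S4=54 blocked=[2]
Op 8: conn=0 S1=48 S2=0 S3=38 S4=54 blocked=[1, 2, 3, 4]
Op 9: conn=26 S1=48 S2=0 S3=38 S4=54 blocked=[2]

Answer: S2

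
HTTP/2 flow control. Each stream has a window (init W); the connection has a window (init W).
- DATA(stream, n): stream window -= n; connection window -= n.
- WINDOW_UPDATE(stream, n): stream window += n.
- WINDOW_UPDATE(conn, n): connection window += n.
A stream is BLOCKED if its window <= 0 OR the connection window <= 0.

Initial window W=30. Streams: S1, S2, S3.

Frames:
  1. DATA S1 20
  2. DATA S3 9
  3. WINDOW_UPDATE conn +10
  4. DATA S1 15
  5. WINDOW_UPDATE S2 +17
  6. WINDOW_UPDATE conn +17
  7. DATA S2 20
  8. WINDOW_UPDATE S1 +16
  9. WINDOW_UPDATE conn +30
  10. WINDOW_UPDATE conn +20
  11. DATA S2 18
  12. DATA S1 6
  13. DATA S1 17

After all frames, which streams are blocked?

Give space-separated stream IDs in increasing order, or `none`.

Op 1: conn=10 S1=10 S2=30 S3=30 blocked=[]
Op 2: conn=1 S1=10 S2=30 S3=21 blocked=[]
Op 3: conn=11 S1=10 S2=30 S3=21 blocked=[]
Op 4: conn=-4 S1=-5 S2=30 S3=21 blocked=[1, 2, 3]
Op 5: conn=-4 S1=-5 S2=47 S3=21 blocked=[1, 2, 3]
Op 6: conn=13 S1=-5 S2=47 S3=21 blocked=[1]
Op 7: conn=-7 S1=-5 S2=27 S3=21 blocked=[1, 2, 3]
Op 8: conn=-7 S1=11 S2=27 S3=21 blocked=[1, 2, 3]
Op 9: conn=23 S1=11 S2=27 S3=21 blocked=[]
Op 10: conn=43 S1=11 S2=27 S3=21 blocked=[]
Op 11: conn=25 S1=11 S2=9 S3=21 blocked=[]
Op 12: conn=19 S1=5 S2=9 S3=21 blocked=[]
Op 13: conn=2 S1=-12 S2=9 S3=21 blocked=[1]

Answer: S1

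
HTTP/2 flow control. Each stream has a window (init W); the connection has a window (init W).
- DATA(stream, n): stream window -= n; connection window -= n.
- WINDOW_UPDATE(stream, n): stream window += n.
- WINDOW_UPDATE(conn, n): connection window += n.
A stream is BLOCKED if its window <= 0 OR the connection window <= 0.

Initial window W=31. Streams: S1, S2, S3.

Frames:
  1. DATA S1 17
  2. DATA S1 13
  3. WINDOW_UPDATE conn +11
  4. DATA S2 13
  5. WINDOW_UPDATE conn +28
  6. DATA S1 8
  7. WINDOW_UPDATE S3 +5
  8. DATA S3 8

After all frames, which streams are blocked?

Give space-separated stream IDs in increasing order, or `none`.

Answer: S1

Derivation:
Op 1: conn=14 S1=14 S2=31 S3=31 blocked=[]
Op 2: conn=1 S1=1 S2=31 S3=31 blocked=[]
Op 3: conn=12 S1=1 S2=31 S3=31 blocked=[]
Op 4: conn=-1 S1=1 S2=18 S3=31 blocked=[1, 2, 3]
Op 5: conn=27 S1=1 S2=18 S3=31 blocked=[]
Op 6: conn=19 S1=-7 S2=18 S3=31 blocked=[1]
Op 7: conn=19 S1=-7 S2=18 S3=36 blocked=[1]
Op 8: conn=11 S1=-7 S2=18 S3=28 blocked=[1]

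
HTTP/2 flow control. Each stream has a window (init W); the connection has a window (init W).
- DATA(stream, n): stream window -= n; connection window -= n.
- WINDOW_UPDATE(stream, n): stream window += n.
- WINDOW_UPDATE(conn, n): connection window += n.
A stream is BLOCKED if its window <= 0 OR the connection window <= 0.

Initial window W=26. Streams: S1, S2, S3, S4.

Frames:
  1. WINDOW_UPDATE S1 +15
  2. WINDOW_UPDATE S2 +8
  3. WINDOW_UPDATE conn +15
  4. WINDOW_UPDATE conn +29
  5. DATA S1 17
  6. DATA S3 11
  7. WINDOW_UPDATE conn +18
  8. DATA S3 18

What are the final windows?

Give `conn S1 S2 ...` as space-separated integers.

Op 1: conn=26 S1=41 S2=26 S3=26 S4=26 blocked=[]
Op 2: conn=26 S1=41 S2=34 S3=26 S4=26 blocked=[]
Op 3: conn=41 S1=41 S2=34 S3=26 S4=26 blocked=[]
Op 4: conn=70 S1=41 S2=34 S3=26 S4=26 blocked=[]
Op 5: conn=53 S1=24 S2=34 S3=26 S4=26 blocked=[]
Op 6: conn=42 S1=24 S2=34 S3=15 S4=26 blocked=[]
Op 7: conn=60 S1=24 S2=34 S3=15 S4=26 blocked=[]
Op 8: conn=42 S1=24 S2=34 S3=-3 S4=26 blocked=[3]

Answer: 42 24 34 -3 26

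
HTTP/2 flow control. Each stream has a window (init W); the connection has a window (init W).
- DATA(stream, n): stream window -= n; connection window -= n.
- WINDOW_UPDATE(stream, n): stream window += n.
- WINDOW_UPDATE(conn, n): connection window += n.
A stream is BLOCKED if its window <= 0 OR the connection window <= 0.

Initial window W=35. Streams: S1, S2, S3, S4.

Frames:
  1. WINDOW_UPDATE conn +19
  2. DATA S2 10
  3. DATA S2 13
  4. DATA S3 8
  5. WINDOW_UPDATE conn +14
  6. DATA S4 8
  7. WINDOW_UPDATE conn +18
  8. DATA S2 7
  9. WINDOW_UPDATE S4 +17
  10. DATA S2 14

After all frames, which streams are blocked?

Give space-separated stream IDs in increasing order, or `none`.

Answer: S2

Derivation:
Op 1: conn=54 S1=35 S2=35 S3=35 S4=35 blocked=[]
Op 2: conn=44 S1=35 S2=25 S3=35 S4=35 blocked=[]
Op 3: conn=31 S1=35 S2=12 S3=35 S4=35 blocked=[]
Op 4: conn=23 S1=35 S2=12 S3=27 S4=35 blocked=[]
Op 5: conn=37 S1=35 S2=12 S3=27 S4=35 blocked=[]
Op 6: conn=29 S1=35 S2=12 S3=27 S4=27 blocked=[]
Op 7: conn=47 S1=35 S2=12 S3=27 S4=27 blocked=[]
Op 8: conn=40 S1=35 S2=5 S3=27 S4=27 blocked=[]
Op 9: conn=40 S1=35 S2=5 S3=27 S4=44 blocked=[]
Op 10: conn=26 S1=35 S2=-9 S3=27 S4=44 blocked=[2]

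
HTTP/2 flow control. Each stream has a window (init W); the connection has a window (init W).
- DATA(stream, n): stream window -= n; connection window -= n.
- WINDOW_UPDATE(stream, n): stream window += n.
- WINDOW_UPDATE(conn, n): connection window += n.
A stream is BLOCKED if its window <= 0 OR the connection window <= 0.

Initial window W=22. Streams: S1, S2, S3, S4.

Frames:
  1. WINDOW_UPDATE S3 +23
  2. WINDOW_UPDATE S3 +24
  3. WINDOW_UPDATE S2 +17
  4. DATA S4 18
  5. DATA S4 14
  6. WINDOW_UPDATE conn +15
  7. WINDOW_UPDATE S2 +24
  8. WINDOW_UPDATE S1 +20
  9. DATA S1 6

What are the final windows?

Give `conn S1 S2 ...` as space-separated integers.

Op 1: conn=22 S1=22 S2=22 S3=45 S4=22 blocked=[]
Op 2: conn=22 S1=22 S2=22 S3=69 S4=22 blocked=[]
Op 3: conn=22 S1=22 S2=39 S3=69 S4=22 blocked=[]
Op 4: conn=4 S1=22 S2=39 S3=69 S4=4 blocked=[]
Op 5: conn=-10 S1=22 S2=39 S3=69 S4=-10 blocked=[1, 2, 3, 4]
Op 6: conn=5 S1=22 S2=39 S3=69 S4=-10 blocked=[4]
Op 7: conn=5 S1=22 S2=63 S3=69 S4=-10 blocked=[4]
Op 8: conn=5 S1=42 S2=63 S3=69 S4=-10 blocked=[4]
Op 9: conn=-1 S1=36 S2=63 S3=69 S4=-10 blocked=[1, 2, 3, 4]

Answer: -1 36 63 69 -10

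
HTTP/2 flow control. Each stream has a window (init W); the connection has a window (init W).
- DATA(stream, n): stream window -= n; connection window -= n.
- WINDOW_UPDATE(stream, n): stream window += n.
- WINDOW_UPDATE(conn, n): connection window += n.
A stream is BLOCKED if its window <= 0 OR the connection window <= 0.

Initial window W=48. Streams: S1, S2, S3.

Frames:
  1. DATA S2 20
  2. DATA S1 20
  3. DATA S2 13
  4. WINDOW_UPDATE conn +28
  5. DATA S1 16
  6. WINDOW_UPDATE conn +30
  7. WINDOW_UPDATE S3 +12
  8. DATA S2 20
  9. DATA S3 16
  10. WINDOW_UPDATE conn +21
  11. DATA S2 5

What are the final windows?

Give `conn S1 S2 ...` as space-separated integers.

Op 1: conn=28 S1=48 S2=28 S3=48 blocked=[]
Op 2: conn=8 S1=28 S2=28 S3=48 blocked=[]
Op 3: conn=-5 S1=28 S2=15 S3=48 blocked=[1, 2, 3]
Op 4: conn=23 S1=28 S2=15 S3=48 blocked=[]
Op 5: conn=7 S1=12 S2=15 S3=48 blocked=[]
Op 6: conn=37 S1=12 S2=15 S3=48 blocked=[]
Op 7: conn=37 S1=12 S2=15 S3=60 blocked=[]
Op 8: conn=17 S1=12 S2=-5 S3=60 blocked=[2]
Op 9: conn=1 S1=12 S2=-5 S3=44 blocked=[2]
Op 10: conn=22 S1=12 S2=-5 S3=44 blocked=[2]
Op 11: conn=17 S1=12 S2=-10 S3=44 blocked=[2]

Answer: 17 12 -10 44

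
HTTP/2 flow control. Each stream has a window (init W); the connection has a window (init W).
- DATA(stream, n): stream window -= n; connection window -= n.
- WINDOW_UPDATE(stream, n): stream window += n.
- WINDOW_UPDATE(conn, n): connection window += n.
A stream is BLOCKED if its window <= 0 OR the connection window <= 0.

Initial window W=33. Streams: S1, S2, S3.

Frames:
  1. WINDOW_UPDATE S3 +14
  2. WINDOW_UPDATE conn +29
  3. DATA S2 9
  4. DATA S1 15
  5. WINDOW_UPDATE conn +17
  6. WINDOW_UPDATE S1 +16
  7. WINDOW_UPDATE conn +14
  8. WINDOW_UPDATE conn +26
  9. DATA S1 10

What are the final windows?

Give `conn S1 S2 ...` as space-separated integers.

Answer: 85 24 24 47

Derivation:
Op 1: conn=33 S1=33 S2=33 S3=47 blocked=[]
Op 2: conn=62 S1=33 S2=33 S3=47 blocked=[]
Op 3: conn=53 S1=33 S2=24 S3=47 blocked=[]
Op 4: conn=38 S1=18 S2=24 S3=47 blocked=[]
Op 5: conn=55 S1=18 S2=24 S3=47 blocked=[]
Op 6: conn=55 S1=34 S2=24 S3=47 blocked=[]
Op 7: conn=69 S1=34 S2=24 S3=47 blocked=[]
Op 8: conn=95 S1=34 S2=24 S3=47 blocked=[]
Op 9: conn=85 S1=24 S2=24 S3=47 blocked=[]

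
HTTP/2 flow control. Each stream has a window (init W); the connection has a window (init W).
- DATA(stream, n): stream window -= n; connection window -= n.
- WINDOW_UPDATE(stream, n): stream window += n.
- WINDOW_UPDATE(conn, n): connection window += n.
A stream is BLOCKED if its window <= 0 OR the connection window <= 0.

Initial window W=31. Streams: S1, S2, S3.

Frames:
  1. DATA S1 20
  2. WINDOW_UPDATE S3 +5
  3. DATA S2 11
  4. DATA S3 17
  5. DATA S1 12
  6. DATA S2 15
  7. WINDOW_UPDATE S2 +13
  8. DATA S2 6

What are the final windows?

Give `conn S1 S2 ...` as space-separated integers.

Answer: -50 -1 12 19

Derivation:
Op 1: conn=11 S1=11 S2=31 S3=31 blocked=[]
Op 2: conn=11 S1=11 S2=31 S3=36 blocked=[]
Op 3: conn=0 S1=11 S2=20 S3=36 blocked=[1, 2, 3]
Op 4: conn=-17 S1=11 S2=20 S3=19 blocked=[1, 2, 3]
Op 5: conn=-29 S1=-1 S2=20 S3=19 blocked=[1, 2, 3]
Op 6: conn=-44 S1=-1 S2=5 S3=19 blocked=[1, 2, 3]
Op 7: conn=-44 S1=-1 S2=18 S3=19 blocked=[1, 2, 3]
Op 8: conn=-50 S1=-1 S2=12 S3=19 blocked=[1, 2, 3]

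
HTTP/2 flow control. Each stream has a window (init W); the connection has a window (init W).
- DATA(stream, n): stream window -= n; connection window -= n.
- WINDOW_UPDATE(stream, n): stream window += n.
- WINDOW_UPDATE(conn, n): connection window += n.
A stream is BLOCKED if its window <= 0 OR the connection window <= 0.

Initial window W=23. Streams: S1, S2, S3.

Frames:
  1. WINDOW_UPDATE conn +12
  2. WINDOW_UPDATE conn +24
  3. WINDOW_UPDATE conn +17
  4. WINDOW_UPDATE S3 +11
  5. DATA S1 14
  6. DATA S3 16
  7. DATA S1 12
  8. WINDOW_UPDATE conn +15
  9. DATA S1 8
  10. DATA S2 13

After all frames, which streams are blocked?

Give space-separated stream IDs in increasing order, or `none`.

Answer: S1

Derivation:
Op 1: conn=35 S1=23 S2=23 S3=23 blocked=[]
Op 2: conn=59 S1=23 S2=23 S3=23 blocked=[]
Op 3: conn=76 S1=23 S2=23 S3=23 blocked=[]
Op 4: conn=76 S1=23 S2=23 S3=34 blocked=[]
Op 5: conn=62 S1=9 S2=23 S3=34 blocked=[]
Op 6: conn=46 S1=9 S2=23 S3=18 blocked=[]
Op 7: conn=34 S1=-3 S2=23 S3=18 blocked=[1]
Op 8: conn=49 S1=-3 S2=23 S3=18 blocked=[1]
Op 9: conn=41 S1=-11 S2=23 S3=18 blocked=[1]
Op 10: conn=28 S1=-11 S2=10 S3=18 blocked=[1]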